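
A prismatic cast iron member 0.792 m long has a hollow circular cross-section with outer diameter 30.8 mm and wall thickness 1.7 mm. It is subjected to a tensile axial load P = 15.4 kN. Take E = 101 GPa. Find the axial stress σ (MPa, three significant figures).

99.1 MPa

A = 155.4 mm².
σ = N/A = 15400/155.4 = 99.09 MPa.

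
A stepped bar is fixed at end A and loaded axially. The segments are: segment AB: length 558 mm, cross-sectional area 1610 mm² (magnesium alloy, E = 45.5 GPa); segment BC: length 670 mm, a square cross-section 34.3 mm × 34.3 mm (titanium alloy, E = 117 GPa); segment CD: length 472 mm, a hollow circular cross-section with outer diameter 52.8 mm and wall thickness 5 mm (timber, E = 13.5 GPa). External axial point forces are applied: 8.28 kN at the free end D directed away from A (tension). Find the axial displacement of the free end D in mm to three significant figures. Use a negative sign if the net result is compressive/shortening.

Internal axial forces (sectioning from the free end, tension +): N_CD = 8.28 kN, N_BC = 8.28 kN, N_AB = 8.28 kN.
A_BC = 1176 mm².
A_CD = 750.8 mm².
δ_AB = 8280·558/(1610·45500) = 0.06307 mm
δ_BC = 8280·670/(1176·117000) = 0.0403 mm
δ_CD = 8280·472/(750.8·13500) = 0.3856 mm
δ = Σδ_i = 0.4889 mm.

0.489 mm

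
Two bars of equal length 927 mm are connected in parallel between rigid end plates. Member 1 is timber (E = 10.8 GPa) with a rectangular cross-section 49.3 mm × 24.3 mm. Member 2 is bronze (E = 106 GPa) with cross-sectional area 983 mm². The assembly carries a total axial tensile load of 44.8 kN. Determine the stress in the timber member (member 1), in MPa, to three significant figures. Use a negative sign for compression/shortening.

A_1 = 1198 mm².
Equal strain + equilibrium ⇒ each member carries load in proportion to AE: A₁E₁ = 12940000 N, A₂E₂ = 104200000 N, ΣAE = 117100000 N.
σ₁ = P·E₁/ΣAE = 44800·10800/117100000 = 4.131 MPa.

4.13 MPa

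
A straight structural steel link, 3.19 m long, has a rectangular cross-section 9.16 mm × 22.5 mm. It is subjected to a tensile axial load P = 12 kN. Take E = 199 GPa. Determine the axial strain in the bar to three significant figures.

2.93e-04

A = 206.1 mm².
σ = N/A = 58.22 MPa; ε = σ/E = 58.22/199000 = 2.926e-04.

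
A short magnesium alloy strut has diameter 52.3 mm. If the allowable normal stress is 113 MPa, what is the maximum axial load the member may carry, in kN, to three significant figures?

A = 2148 mm².
P_max = σ_allow · A = 113 · 2148 = 242800 N = 242.8 kN.

243 kN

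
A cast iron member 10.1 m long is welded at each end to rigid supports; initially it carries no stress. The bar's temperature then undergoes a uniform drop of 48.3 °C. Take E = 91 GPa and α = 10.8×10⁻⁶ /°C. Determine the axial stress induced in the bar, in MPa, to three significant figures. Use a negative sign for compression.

Free thermal expansion αLΔT = 10.8e-6 · 10100 · -48.3 = -5.269 mm.
The walls impose strain ε = −(-5.269)/10100 = 5.2164e-04; σ = Eε = 91000 · 5.2164e-04 = 47.47 MPa.

47.5 MPa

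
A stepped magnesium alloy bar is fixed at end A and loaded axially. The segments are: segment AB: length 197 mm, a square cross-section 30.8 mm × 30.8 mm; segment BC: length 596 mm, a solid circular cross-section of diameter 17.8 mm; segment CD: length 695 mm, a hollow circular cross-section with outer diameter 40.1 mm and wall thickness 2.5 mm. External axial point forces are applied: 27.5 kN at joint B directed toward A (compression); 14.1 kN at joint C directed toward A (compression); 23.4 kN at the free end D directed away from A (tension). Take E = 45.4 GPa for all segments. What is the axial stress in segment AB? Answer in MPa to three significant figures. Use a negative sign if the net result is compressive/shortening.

Internal axial forces (sectioning from the free end, tension +): N_CD = 23.4 kN, N_BC = 9.3 kN, N_AB = -18.2 kN.
A_AB = 948.6 mm².
σ_AB = N_AB/A_AB = -18200/948.6 = -19.19 MPa.

-19.2 MPa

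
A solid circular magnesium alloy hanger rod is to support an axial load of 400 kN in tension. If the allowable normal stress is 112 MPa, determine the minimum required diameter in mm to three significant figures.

67.4 mm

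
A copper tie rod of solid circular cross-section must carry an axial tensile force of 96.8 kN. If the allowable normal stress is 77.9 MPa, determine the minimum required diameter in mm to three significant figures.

39.8 mm

Required area A ≥ P/σ_allow = 96800/77.9 = 1243 mm².
For a solid circular section, d ≥ √(4A/π) = 39.78 mm.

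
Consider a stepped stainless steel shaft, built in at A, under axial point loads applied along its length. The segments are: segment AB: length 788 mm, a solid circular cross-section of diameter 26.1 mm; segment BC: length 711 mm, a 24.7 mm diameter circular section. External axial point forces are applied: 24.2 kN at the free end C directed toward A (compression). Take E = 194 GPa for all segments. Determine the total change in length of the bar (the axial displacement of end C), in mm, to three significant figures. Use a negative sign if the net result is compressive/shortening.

-0.369 mm

Internal axial forces (sectioning from the free end, tension +): N_BC = -24.2 kN, N_AB = -24.2 kN.
A_AB = 535 mm².
A_BC = 479.2 mm².
δ_AB = -24200·788/(535·194000) = -0.1837 mm
δ_BC = -24200·711/(479.2·194000) = -0.1851 mm
δ = Σδ_i = -0.3688 mm.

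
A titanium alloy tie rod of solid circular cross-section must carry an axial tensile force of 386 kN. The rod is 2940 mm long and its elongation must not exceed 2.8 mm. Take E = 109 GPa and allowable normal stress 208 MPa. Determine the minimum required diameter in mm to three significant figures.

68.8 mm

Required area A ≥ P/σ_allow = 386000/208 = 1856 mm².
For a solid circular section, d ≥ √(4A/π) = 48.61 mm.
Elongation limit: A ≥ PL/(Eδ_allow) = 386000·2940/(109000·2.8) = 3718 mm² ⇒ d ≥ 68.81 mm.
The elongation limit governs.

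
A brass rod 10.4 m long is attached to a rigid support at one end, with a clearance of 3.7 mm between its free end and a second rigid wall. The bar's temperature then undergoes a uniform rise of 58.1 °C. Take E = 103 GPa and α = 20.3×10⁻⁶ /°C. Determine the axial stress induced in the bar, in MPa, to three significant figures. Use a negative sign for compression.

Free thermal expansion αLΔT = 20.3e-6 · 10400 · 58.1 = 12.27 mm.
The walls engage after the gap closes; constrained expansion = 12.27 − 3.7 = 8.566 mm.
The walls impose strain ε = −(8.566)/10400 = -8.2366e-04; σ = Eε = 103000 · -8.2366e-04 = -84.84 MPa.

-84.8 MPa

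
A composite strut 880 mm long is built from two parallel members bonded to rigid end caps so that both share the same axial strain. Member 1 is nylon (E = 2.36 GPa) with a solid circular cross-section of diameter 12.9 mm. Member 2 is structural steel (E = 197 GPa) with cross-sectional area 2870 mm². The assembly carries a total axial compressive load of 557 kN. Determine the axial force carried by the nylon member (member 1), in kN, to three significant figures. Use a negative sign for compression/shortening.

-0.304 kN

A_1 = 130.7 mm².
Equal strain + equilibrium ⇒ each member carries load in proportion to AE: A₁E₁ = 308400 N, A₂E₂ = 565400000 N, ΣAE = 565700000 N.
F₁ = P·A₁E₁/ΣAE = -557000·308400/565700000 = -303.7 N.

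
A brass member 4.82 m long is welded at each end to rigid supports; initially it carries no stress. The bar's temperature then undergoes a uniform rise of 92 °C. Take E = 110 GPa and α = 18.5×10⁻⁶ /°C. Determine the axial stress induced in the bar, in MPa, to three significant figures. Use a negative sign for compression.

-187 MPa

Free thermal expansion αLΔT = 18.5e-6 · 4820 · 92 = 8.204 mm.
The walls impose strain ε = −(8.204)/4820 = -1.7020e-03; σ = Eε = 110000 · -1.7020e-03 = -187.2 MPa.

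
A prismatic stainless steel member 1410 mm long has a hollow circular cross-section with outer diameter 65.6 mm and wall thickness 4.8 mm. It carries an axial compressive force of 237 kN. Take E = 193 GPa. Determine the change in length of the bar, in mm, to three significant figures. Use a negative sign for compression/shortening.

-1.89 mm

A = 916.8 mm².
δ_mech = NL/(AE) = -237000·1410/(916.8·193000) = -1.888 mm.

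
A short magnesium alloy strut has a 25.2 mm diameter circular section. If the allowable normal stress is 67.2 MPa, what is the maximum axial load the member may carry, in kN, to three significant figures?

33.5 kN

A = 498.8 mm².
P_max = σ_allow · A = 67.2 · 498.8 = 33520 N = 33.52 kN.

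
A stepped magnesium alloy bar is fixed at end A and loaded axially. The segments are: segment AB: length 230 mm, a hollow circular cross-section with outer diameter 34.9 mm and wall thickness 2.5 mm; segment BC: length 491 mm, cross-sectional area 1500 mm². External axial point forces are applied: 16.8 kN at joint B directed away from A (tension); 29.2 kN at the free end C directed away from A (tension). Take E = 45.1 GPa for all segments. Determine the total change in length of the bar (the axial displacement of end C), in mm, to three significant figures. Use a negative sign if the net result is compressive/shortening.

Internal axial forces (sectioning from the free end, tension +): N_BC = 29.2 kN, N_AB = 46 kN.
A_AB = 254.5 mm².
δ_AB = 46000·230/(254.5·45100) = 0.9219 mm
δ_BC = 29200·491/(1500·45100) = 0.2119 mm
δ = Σδ_i = 1.134 mm.

1.13 mm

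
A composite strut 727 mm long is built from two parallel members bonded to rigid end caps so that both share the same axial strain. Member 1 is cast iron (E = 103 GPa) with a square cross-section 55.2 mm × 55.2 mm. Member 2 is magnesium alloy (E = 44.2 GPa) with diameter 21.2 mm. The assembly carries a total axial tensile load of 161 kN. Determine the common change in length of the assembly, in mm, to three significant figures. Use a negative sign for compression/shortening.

A_1 = 3047 mm².
A_2 = 353 mm².
Equal strain + equilibrium ⇒ each member carries load in proportion to AE: A₁E₁ = 313800000 N, A₂E₂ = 15600000 N, ΣAE = 329400000 N.
δ = PL/ΣAE = 161000·727/329400000 = 0.3553 mm.

0.355 mm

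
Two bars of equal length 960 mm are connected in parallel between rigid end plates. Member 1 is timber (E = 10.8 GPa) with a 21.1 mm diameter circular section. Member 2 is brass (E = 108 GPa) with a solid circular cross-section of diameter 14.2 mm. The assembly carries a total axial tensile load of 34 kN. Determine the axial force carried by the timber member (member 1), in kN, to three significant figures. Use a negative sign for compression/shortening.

6.15 kN

A_1 = 349.7 mm².
A_2 = 158.4 mm².
Equal strain + equilibrium ⇒ each member carries load in proportion to AE: A₁E₁ = 3776000 N, A₂E₂ = 17100000 N, ΣAE = 20880000 N.
F₁ = P·A₁E₁/ΣAE = 34000·3776000/20880000 = 6149 N.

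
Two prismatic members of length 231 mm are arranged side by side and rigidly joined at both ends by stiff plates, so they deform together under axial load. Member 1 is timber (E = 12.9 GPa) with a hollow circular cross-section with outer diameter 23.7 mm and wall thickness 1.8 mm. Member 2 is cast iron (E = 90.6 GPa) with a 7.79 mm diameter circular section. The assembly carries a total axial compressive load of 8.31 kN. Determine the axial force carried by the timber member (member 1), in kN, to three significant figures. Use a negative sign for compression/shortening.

-2.24 kN

A_1 = 123.8 mm².
A_2 = 47.66 mm².
Equal strain + equilibrium ⇒ each member carries load in proportion to AE: A₁E₁ = 1598000 N, A₂E₂ = 4318000 N, ΣAE = 5916000 N.
F₁ = P·A₁E₁/ΣAE = -8310·1598000/5916000 = -2244 N.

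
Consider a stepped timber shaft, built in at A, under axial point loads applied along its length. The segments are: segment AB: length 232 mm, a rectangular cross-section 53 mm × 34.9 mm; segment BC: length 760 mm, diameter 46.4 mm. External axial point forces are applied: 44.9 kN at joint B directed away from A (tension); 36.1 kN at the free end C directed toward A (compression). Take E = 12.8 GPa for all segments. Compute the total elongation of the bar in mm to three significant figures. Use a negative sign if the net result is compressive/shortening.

-1.18 mm

Internal axial forces (sectioning from the free end, tension +): N_BC = -36.1 kN, N_AB = 8.8 kN.
A_AB = 1850 mm².
A_BC = 1691 mm².
δ_AB = 8800·232/(1850·12800) = 0.08623 mm
δ_BC = -36100·760/(1691·12800) = -1.268 mm
δ = Σδ_i = -1.181 mm.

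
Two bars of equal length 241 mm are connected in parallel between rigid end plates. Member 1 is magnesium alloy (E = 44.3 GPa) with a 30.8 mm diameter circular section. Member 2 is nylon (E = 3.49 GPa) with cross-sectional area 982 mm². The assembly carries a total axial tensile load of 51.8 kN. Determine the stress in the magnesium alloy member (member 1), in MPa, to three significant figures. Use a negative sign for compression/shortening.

63.0 MPa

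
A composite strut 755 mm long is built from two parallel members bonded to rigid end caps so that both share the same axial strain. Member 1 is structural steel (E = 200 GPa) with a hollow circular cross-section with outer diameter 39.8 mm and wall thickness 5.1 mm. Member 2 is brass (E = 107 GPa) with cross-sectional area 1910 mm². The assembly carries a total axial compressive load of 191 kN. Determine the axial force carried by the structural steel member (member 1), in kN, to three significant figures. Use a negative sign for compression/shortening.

A_1 = 556 mm².
Equal strain + equilibrium ⇒ each member carries load in proportion to AE: A₁E₁ = 111200000 N, A₂E₂ = 204400000 N, ΣAE = 315600000 N.
F₁ = P·A₁E₁/ΣAE = -191000·111200000/315600000 = -67300 N.

-67.3 kN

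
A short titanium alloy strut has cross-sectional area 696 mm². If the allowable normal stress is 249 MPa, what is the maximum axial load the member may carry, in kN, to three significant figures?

173 kN

P_max = σ_allow · A = 249 · 696 = 173300 N = 173.3 kN.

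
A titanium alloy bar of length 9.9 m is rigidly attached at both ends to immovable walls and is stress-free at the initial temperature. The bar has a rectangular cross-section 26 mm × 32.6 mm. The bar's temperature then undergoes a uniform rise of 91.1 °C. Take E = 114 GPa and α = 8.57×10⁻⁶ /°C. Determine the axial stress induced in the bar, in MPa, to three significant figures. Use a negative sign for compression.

-89.0 MPa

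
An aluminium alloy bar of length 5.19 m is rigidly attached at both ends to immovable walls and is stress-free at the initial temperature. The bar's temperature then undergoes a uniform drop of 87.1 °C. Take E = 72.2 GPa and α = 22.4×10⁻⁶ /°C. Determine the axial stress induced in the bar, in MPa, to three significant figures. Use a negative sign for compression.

Free thermal expansion αLΔT = 22.4e-6 · 5190 · -87.1 = -10.13 mm.
The walls impose strain ε = −(-10.13)/5190 = 1.9510e-03; σ = Eε = 72200 · 1.9510e-03 = 140.9 MPa.

141 MPa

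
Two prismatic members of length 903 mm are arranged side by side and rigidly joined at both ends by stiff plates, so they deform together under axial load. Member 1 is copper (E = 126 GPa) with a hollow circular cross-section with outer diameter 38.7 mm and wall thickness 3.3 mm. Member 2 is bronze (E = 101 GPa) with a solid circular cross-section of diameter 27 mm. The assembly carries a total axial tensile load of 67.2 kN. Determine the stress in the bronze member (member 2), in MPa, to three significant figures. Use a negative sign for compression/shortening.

A_1 = 367 mm².
A_2 = 572.6 mm².
Equal strain + equilibrium ⇒ each member carries load in proportion to AE: A₁E₁ = 46240000 N, A₂E₂ = 57830000 N, ΣAE = 104100000 N.
σ₂ = P·E₂/ΣAE = 67200·101000/104100000 = 65.22 MPa.

65.2 MPa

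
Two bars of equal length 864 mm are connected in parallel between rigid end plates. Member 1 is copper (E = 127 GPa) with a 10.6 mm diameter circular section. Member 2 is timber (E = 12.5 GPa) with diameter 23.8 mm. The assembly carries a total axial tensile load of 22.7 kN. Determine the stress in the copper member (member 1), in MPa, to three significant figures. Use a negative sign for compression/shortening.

172 MPa

A_1 = 88.25 mm².
A_2 = 444.9 mm².
Equal strain + equilibrium ⇒ each member carries load in proportion to AE: A₁E₁ = 11210000 N, A₂E₂ = 5561000 N, ΣAE = 16770000 N.
σ₁ = P·E₁/ΣAE = 22700·127000/16770000 = 171.9 MPa.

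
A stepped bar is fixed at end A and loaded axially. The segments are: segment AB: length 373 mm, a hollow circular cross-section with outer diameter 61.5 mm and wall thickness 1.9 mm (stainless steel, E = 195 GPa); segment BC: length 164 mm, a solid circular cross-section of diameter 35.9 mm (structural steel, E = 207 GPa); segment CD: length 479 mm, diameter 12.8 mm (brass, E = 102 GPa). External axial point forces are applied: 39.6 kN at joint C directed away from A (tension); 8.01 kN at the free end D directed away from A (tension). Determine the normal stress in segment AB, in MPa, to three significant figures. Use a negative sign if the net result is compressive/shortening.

Internal axial forces (sectioning from the free end, tension +): N_CD = 8.01 kN, N_BC = 47.61 kN, N_AB = 47.61 kN.
A_AB = 355.8 mm².
σ_AB = N_AB/A_AB = 47610/355.8 = 133.8 MPa.

134 MPa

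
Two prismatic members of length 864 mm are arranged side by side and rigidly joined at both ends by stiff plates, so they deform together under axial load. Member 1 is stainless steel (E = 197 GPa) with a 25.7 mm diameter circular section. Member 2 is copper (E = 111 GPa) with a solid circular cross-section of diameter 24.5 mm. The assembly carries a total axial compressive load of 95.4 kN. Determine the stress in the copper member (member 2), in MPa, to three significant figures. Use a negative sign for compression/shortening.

A_1 = 518.7 mm².
A_2 = 471.4 mm².
Equal strain + equilibrium ⇒ each member carries load in proportion to AE: A₁E₁ = 102200000 N, A₂E₂ = 52330000 N, ΣAE = 154500000 N.
σ₂ = P·E₂/ΣAE = -95400·111000/154500000 = -68.53 MPa.

-68.5 MPa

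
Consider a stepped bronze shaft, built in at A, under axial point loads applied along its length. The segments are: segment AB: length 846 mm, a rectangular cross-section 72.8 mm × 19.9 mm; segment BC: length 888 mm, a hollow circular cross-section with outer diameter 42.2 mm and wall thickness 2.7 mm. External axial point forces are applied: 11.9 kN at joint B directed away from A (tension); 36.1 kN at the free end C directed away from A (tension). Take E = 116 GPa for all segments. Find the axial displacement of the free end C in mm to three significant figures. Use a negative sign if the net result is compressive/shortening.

1.07 mm

Internal axial forces (sectioning from the free end, tension +): N_BC = 36.1 kN, N_AB = 48 kN.
A_AB = 1449 mm².
A_BC = 335.1 mm².
δ_AB = 48000·846/(1449·116000) = 0.2416 mm
δ_BC = 36100·888/(335.1·116000) = 0.8248 mm
δ = Σδ_i = 1.066 mm.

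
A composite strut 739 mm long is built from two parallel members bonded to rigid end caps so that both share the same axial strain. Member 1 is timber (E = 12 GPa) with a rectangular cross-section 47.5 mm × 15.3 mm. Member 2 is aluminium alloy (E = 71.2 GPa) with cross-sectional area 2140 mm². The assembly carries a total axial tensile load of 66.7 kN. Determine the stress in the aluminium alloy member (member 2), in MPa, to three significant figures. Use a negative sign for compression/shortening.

29.5 MPa

A_1 = 726.8 mm².
Equal strain + equilibrium ⇒ each member carries load in proportion to AE: A₁E₁ = 8721000 N, A₂E₂ = 152400000 N, ΣAE = 161100000 N.
σ₂ = P·E₂/ΣAE = 66700·71200/161100000 = 29.48 MPa.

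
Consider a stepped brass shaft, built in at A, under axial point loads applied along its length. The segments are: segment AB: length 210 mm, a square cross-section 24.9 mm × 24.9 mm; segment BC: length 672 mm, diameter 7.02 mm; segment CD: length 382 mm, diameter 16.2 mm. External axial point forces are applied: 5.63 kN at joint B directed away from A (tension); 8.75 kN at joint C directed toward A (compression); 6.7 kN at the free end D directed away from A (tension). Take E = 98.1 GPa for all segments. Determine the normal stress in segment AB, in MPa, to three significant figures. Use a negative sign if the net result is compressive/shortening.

5.77 MPa

Internal axial forces (sectioning from the free end, tension +): N_CD = 6.7 kN, N_BC = -2.05 kN, N_AB = 3.58 kN.
A_AB = 620 mm².
σ_AB = N_AB/A_AB = 3580/620 = 5.774 MPa.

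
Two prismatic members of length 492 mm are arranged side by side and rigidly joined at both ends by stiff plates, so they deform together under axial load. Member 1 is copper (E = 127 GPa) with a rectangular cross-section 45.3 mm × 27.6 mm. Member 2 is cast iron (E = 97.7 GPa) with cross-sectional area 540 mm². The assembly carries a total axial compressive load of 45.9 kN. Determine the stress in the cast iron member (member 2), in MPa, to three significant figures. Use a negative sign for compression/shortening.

A_1 = 1250 mm².
Equal strain + equilibrium ⇒ each member carries load in proportion to AE: A₁E₁ = 158800000 N, A₂E₂ = 52760000 N, ΣAE = 211500000 N.
σ₂ = P·E₂/ΣAE = -45900·97700/211500000 = -21.2 MPa.

-21.2 MPa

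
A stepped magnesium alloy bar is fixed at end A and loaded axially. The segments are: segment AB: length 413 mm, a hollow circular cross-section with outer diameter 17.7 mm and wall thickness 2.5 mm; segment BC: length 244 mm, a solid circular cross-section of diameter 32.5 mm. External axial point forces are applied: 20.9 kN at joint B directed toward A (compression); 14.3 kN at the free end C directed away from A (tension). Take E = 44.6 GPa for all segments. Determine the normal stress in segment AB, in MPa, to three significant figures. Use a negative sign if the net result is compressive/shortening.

Internal axial forces (sectioning from the free end, tension +): N_BC = 14.3 kN, N_AB = -6.6 kN.
A_AB = 119.4 mm².
σ_AB = N_AB/A_AB = -6600/119.4 = -55.29 MPa.

-55.3 MPa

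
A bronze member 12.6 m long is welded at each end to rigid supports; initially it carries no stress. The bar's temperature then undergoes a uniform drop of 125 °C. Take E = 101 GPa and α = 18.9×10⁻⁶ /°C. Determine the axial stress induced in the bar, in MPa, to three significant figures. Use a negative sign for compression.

239 MPa

Free thermal expansion αLΔT = 18.9e-6 · 12600 · -125 = -29.77 mm.
The walls impose strain ε = −(-29.77)/12600 = 2.3625e-03; σ = Eε = 101000 · 2.3625e-03 = 238.6 MPa.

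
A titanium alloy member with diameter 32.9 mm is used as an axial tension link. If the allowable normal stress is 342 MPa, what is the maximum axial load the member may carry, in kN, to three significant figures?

A = 850.1 mm².
P_max = σ_allow · A = 342 · 850.1 = 290700 N = 290.7 kN.

291 kN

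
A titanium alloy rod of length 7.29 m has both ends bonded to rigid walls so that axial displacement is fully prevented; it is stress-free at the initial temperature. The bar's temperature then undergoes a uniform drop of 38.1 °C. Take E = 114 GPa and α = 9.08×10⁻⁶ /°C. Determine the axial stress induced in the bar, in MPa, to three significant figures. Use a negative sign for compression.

Free thermal expansion αLΔT = 9.08e-6 · 7290 · -38.1 = -2.522 mm.
The walls impose strain ε = −(-2.522)/7290 = 3.4595e-04; σ = Eε = 114000 · 3.4595e-04 = 39.44 MPa.

39.4 MPa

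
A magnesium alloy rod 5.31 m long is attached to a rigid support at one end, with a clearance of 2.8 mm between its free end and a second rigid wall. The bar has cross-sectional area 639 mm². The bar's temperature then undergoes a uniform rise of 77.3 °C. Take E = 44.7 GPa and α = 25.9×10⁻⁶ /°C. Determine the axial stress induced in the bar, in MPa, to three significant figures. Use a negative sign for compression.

-65.9 MPa

Free thermal expansion αLΔT = 25.9e-6 · 5310 · 77.3 = 10.63 mm.
The walls engage after the gap closes; constrained expansion = 10.63 − 2.8 = 7.831 mm.
The walls impose strain ε = −(7.831)/5310 = -1.4748e-03; σ = Eε = 44700 · -1.4748e-03 = -65.92 MPa.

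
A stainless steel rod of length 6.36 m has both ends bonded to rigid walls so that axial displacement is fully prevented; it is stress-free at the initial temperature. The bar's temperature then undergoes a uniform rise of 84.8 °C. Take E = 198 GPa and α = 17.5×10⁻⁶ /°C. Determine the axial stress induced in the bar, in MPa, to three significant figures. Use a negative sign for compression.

-294 MPa

Free thermal expansion αLΔT = 17.5e-6 · 6360 · 84.8 = 9.438 mm.
The walls impose strain ε = −(9.438)/6360 = -1.4840e-03; σ = Eε = 198000 · -1.4840e-03 = -293.8 MPa.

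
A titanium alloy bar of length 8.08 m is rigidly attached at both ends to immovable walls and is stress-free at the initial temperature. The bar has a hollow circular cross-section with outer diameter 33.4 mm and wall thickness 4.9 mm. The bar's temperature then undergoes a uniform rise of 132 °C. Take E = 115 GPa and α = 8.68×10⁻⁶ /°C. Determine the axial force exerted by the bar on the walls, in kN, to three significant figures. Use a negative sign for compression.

-57.8 kN

Free thermal expansion αLΔT = 8.68e-6 · 8080 · 132 = 9.258 mm.
The walls impose strain ε = −(9.258)/8080 = -1.1458e-03; σ = Eε = 115000 · -1.1458e-03 = -131.8 MPa.
Wall reaction R = σ·A = -131.8·438.7 = -57810 N = -57.81 kN.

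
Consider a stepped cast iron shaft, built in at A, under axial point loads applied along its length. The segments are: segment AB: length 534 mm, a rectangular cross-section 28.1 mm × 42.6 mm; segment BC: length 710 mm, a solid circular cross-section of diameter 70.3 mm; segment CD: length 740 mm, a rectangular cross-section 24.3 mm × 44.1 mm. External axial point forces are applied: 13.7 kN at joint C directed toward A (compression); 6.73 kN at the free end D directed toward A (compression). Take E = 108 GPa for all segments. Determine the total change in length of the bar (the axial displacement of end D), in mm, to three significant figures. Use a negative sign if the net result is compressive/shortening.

-0.162 mm

Internal axial forces (sectioning from the free end, tension +): N_CD = -6.73 kN, N_BC = -20.43 kN, N_AB = -20.43 kN.
A_AB = 1197 mm².
A_BC = 3882 mm².
A_CD = 1072 mm².
δ_AB = -20430·534/(1197·108000) = -0.08439 mm
δ_BC = -20430·710/(3882·108000) = -0.0346 mm
δ_CD = -6730·740/(1072·108000) = -0.04303 mm
δ = Σδ_i = -0.162 mm.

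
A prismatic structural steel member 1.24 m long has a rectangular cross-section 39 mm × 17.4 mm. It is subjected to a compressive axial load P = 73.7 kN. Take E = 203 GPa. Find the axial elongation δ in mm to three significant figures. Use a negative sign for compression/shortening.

-0.663 mm

A = 678.6 mm².
δ_mech = NL/(AE) = -73700·1240/(678.6·203000) = -0.6634 mm.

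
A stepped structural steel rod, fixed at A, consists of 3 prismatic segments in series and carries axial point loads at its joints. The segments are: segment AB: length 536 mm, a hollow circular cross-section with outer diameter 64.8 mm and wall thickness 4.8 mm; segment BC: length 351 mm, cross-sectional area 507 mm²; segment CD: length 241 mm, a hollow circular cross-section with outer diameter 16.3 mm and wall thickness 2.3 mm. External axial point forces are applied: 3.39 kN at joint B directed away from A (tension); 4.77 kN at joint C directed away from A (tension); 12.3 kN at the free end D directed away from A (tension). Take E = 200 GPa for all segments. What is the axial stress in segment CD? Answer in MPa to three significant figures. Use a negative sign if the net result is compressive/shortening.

Internal axial forces (sectioning from the free end, tension +): N_CD = 12.3 kN, N_BC = 17.07 kN, N_AB = 20.46 kN.
A_CD = 101.2 mm².
σ_CD = N_CD/A_CD = 12300/101.2 = 121.6 MPa.

122 MPa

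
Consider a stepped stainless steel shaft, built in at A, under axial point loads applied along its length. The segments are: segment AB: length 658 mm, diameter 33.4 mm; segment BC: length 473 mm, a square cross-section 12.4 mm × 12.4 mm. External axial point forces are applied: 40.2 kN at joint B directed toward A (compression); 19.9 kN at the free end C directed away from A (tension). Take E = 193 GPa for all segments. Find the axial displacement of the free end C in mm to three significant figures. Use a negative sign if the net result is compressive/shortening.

Internal axial forces (sectioning from the free end, tension +): N_BC = 19.9 kN, N_AB = -20.3 kN.
A_AB = 876.2 mm².
A_BC = 153.8 mm².
δ_AB = -20300·658/(876.2·193000) = -0.07899 mm
δ_BC = 19900·473/(153.8·193000) = 0.3172 mm
δ = Σδ_i = 0.2382 mm.

0.238 mm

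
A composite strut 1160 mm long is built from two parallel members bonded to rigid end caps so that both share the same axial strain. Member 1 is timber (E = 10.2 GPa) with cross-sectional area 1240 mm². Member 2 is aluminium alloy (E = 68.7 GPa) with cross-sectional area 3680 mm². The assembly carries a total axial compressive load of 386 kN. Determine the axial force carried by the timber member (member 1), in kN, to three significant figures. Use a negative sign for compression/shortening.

-18.4 kN

Equal strain + equilibrium ⇒ each member carries load in proportion to AE: A₁E₁ = 12650000 N, A₂E₂ = 252800000 N, ΣAE = 265500000 N.
F₁ = P·A₁E₁/ΣAE = -386000·12650000/265500000 = -18390 N.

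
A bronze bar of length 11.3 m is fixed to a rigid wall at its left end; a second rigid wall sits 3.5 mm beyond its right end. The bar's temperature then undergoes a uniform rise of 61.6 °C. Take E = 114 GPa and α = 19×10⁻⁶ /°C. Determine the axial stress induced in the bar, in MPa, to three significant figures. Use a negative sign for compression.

Free thermal expansion αLΔT = 19e-6 · 11300 · 61.6 = 13.23 mm.
The walls engage after the gap closes; constrained expansion = 13.23 − 3.5 = 9.726 mm.
The walls impose strain ε = −(9.726)/11300 = -8.6067e-04; σ = Eε = 114000 · -8.6067e-04 = -98.12 MPa.

-98.1 MPa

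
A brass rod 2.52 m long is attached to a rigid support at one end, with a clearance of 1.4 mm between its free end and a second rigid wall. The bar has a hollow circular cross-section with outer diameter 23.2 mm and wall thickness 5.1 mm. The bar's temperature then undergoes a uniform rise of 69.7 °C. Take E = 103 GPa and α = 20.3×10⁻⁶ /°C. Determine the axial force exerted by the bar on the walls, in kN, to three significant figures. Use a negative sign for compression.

-25.7 kN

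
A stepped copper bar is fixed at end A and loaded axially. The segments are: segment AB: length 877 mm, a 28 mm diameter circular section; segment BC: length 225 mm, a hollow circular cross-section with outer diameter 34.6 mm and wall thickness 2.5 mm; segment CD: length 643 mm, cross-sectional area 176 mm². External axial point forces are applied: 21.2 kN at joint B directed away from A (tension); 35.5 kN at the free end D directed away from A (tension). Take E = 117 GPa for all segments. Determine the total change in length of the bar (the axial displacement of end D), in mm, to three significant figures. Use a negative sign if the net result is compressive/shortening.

Internal axial forces (sectioning from the free end, tension +): N_CD = 35.5 kN, N_BC = 35.5 kN, N_AB = 56.7 kN.
A_AB = 615.8 mm².
A_BC = 252.1 mm².
δ_AB = 56700·877/(615.8·117000) = 0.6902 mm
δ_BC = 35500·225/(252.1·117000) = 0.2708 mm
δ_CD = 35500·643/(176·117000) = 1.109 mm
δ = Σδ_i = 2.07 mm.

2.07 mm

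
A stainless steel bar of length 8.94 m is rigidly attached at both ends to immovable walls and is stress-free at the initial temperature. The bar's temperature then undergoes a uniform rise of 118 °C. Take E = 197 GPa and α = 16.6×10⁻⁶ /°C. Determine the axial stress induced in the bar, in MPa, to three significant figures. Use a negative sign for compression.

-386 MPa

Free thermal expansion αLΔT = 16.6e-6 · 8940 · 118 = 17.51 mm.
The walls impose strain ε = −(17.51)/8940 = -1.9588e-03; σ = Eε = 197000 · -1.9588e-03 = -385.9 MPa.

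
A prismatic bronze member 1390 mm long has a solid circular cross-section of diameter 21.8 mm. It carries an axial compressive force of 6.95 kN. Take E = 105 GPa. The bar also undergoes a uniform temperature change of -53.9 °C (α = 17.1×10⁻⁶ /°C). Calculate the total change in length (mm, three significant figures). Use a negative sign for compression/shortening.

A = 373.3 mm².
δ_mech = NL/(AE) = -6950·1390/(373.3·105000) = -0.2465 mm.
δ_thermal = αLΔT = 17.1e-6·1390·-53.9 = -1.281 mm.
δ = δ_mech + δ_thermal = -1.528 mm.

-1.53 mm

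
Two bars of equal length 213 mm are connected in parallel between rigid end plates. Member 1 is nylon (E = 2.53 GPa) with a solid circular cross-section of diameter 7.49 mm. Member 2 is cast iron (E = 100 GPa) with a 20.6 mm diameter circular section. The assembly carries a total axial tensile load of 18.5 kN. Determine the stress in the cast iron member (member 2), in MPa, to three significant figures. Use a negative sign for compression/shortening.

A_1 = 44.06 mm².
A_2 = 333.3 mm².
Equal strain + equilibrium ⇒ each member carries load in proportion to AE: A₁E₁ = 111500 N, A₂E₂ = 33330000 N, ΣAE = 33440000 N.
σ₂ = P·E₂/ΣAE = 18500·100000/33440000 = 55.32 MPa.

55.3 MPa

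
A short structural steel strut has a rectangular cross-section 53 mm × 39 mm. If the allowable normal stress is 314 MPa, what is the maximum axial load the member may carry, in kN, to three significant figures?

A = 2067 mm².
P_max = σ_allow · A = 314 · 2067 = 649000 N = 649 kN.

649 kN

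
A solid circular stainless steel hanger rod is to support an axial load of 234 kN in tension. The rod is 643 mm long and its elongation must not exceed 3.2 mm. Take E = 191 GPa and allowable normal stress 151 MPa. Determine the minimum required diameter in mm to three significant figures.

Required area A ≥ P/σ_allow = 234000/151 = 1550 mm².
For a solid circular section, d ≥ √(4A/π) = 44.42 mm.
Elongation limit: A ≥ PL/(Eδ_allow) = 234000·643/(191000·3.2) = 246.2 mm² ⇒ d ≥ 17.7 mm.
The stress limit governs.

44.4 mm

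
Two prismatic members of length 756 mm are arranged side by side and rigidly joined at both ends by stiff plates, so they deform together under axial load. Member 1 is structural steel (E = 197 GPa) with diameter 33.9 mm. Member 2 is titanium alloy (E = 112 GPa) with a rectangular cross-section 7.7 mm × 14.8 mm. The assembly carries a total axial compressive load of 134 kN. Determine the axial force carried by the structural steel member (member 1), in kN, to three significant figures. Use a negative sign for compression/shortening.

-125 kN

A_1 = 902.6 mm².
A_2 = 114 mm².
Equal strain + equilibrium ⇒ each member carries load in proportion to AE: A₁E₁ = 177800000 N, A₂E₂ = 12760000 N, ΣAE = 190600000 N.
F₁ = P·A₁E₁/ΣAE = -134000·177800000/190600000 = -125000 N.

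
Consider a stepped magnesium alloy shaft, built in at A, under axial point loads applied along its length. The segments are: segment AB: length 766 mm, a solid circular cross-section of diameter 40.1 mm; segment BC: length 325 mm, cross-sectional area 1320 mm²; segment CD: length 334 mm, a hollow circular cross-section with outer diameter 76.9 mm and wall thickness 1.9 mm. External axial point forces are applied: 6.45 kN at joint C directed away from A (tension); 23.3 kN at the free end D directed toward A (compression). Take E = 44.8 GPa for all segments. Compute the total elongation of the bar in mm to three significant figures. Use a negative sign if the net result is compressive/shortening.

Internal axial forces (sectioning from the free end, tension +): N_CD = -23.3 kN, N_BC = -16.85 kN, N_AB = -16.85 kN.
A_AB = 1263 mm².
A_CD = 447.7 mm².
δ_AB = -16850·766/(1263·44800) = -0.2281 mm
δ_BC = -16850·325/(1320·44800) = -0.0926 mm
δ_CD = -23300·334/(447.7·44800) = -0.388 mm
δ = Σδ_i = -0.7088 mm.

-0.709 mm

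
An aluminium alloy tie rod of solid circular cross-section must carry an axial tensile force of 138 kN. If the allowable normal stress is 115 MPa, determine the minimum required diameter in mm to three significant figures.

Required area A ≥ P/σ_allow = 138000/115 = 1200 mm².
For a solid circular section, d ≥ √(4A/π) = 39.09 mm.

39.1 mm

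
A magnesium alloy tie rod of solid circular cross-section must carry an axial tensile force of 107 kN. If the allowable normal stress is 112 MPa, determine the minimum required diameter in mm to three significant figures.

34.9 mm

Required area A ≥ P/σ_allow = 107000/112 = 955.4 mm².
For a solid circular section, d ≥ √(4A/π) = 34.88 mm.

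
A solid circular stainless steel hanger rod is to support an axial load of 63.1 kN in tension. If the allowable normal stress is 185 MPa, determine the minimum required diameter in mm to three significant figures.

20.8 mm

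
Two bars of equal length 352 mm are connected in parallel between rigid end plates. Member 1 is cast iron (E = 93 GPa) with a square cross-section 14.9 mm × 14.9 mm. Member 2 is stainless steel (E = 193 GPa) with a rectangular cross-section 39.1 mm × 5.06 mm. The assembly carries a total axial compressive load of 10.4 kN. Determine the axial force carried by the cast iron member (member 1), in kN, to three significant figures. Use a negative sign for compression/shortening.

-3.65 kN

A_1 = 222 mm².
A_2 = 197.8 mm².
Equal strain + equilibrium ⇒ each member carries load in proportion to AE: A₁E₁ = 20650000 N, A₂E₂ = 38180000 N, ΣAE = 58830000 N.
F₁ = P·A₁E₁/ΣAE = -10400·20650000/58830000 = -3650 N.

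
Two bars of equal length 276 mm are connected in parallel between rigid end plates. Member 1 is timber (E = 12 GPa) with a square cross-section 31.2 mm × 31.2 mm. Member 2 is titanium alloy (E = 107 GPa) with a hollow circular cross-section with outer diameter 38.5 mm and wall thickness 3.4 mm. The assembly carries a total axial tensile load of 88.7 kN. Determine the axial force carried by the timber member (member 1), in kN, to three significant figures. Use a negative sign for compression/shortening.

A_1 = 973.4 mm².
A_2 = 374.9 mm².
Equal strain + equilibrium ⇒ each member carries load in proportion to AE: A₁E₁ = 11680000 N, A₂E₂ = 40120000 N, ΣAE = 51800000 N.
F₁ = P·A₁E₁/ΣAE = 88700·11680000/51800000 = 20000 N.

20.0 kN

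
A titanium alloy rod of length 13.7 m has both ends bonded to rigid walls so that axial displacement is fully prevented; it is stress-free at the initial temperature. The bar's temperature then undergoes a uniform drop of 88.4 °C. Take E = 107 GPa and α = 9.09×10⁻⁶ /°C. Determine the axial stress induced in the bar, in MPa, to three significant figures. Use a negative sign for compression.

86.0 MPa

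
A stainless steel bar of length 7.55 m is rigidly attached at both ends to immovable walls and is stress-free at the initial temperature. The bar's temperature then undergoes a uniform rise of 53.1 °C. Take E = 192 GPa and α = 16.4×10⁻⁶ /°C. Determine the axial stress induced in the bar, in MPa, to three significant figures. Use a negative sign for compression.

-167 MPa

Free thermal expansion αLΔT = 16.4e-6 · 7550 · 53.1 = 6.575 mm.
The walls impose strain ε = −(6.575)/7550 = -8.7084e-04; σ = Eε = 192000 · -8.7084e-04 = -167.2 MPa.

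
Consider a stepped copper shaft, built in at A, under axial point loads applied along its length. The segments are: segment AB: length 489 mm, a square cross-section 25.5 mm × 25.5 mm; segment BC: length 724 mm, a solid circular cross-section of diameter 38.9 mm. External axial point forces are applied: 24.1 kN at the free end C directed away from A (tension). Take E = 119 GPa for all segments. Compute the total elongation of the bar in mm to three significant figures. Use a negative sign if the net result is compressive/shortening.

0.276 mm

Internal axial forces (sectioning from the free end, tension +): N_BC = 24.1 kN, N_AB = 24.1 kN.
A_AB = 650.2 mm².
A_BC = 1188 mm².
δ_AB = 24100·489/(650.2·119000) = 0.1523 mm
δ_BC = 24100·724/(1188·119000) = 0.1234 mm
δ = Σδ_i = 0.2757 mm.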